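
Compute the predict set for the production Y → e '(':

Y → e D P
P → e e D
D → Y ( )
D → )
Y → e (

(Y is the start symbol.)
PREDICT(Y → e '(') = (FIRST(RHS) \ {ε}) ∪ (FOLLOW(Y) if ε ∈ FIRST(RHS), i.e. RHS ⇒* ε)
FIRST(e '(') = { 'e' }
ε ∉ FIRST(e '('), so FOLLOW(Y) is not added.
PREDICT(Y → e '(') = { 'e' }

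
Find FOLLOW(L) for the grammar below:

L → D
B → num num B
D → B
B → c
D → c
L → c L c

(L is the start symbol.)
L is the start symbol, so $ ∈ FOLLOW(L).
In L → c L c: L is followed by c, add FIRST(c) \ {ε} = { 'c' }

Taking the union: FOLLOW(L) = { $, 'c' }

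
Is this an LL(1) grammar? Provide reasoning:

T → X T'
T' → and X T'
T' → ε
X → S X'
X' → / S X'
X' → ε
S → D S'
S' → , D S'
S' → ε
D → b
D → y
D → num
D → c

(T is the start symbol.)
Yes, the grammar is LL(1).

Relevant sets:
  FOLLOW(T') = { $ }
  FOLLOW(X') = { $, 'and' }
  FOLLOW(S') = { $, '/', 'and' }

For T':
  PREDICT(T' → and X T') = { 'and' }
  PREDICT(T' → ε) = { $ }
For X':
  PREDICT(X' → '/' S X') = { '/' }
  PREDICT(X' → ε) = { $, 'and' }
For S':
  PREDICT(S' → ',' D S') = { ',' }
  PREDICT(S' → ε) = { $, '/', 'and' }
For D:
  PREDICT(D → b) = { 'b' }
  PREDICT(D → y) = { 'y' }
  PREDICT(D → num) = { 'num' }
  PREDICT(D → c) = { 'c' }
T, X, S have a single production, so nothing to check there.

All predict sets are disjoint. The grammar IS LL(1).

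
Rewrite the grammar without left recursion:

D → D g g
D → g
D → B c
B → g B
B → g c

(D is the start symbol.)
D is directly left-recursive. The standard transformation for
  A → A α₁ | ... | A α_m | β₁ | ... | β_n
is
  A  → β₁ A' | ... | β_n A'
  A' → α₁ A' | ... | α_m A' | ε

D → g becomes D → g D'
D → B c becomes D → B c D'
D → D g g becomes D' → g g D'
Add D' → ε

Productions for other non-terminals are unchanged:
  B → g B
  B → g c

Resulting grammar:
D → g D'
D → B c D'
D' → g g D'
D' → ε
B → g B
B → g c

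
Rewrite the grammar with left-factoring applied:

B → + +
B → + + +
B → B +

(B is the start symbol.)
Left-factoring transforms A → αβ₁ | αβ₂ into A → αA' and A' → β₁ | β₂
(α is the longest common prefix among the alternatives). Repeat until
no nonterminal has two alternatives with a common prefix.

Round 1: B has alternatives sharing prefix '+ +'. Introduce B': B → + + B'
  Add: B' → ε
  Add: B' → +

No remaining common prefixes — done.

Resulting grammar:
B → + + B'
B' → ε
B' → +
B → B +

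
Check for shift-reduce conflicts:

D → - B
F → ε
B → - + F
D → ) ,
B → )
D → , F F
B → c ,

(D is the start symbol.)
A shift-reduce conflict occurs when an LR(0) state has both:
  - a complete (reduce) item [A → α .] (dot at the end), and
  - a shift item [B → β . c γ] (dot before a terminal).

Augment with D' → D and build the canonical LR(0) collection (I0 = CLOSURE({[D' → . D]}), then GOTO on every symbol after a dot until no new states appear). It has 15 states:
  I0: { [D → . ) ,], [D → . , F F], [D → . - B], [D' → . D] }  — shift
  I1: { [D → ) . ,] }  — shift
  I2: { [D → , . F F], [F → .] }  — reduce
  I3: { [B → . )], [B → . - + F], [B → . c ,], [D → - . B] }  — shift
  I4: { [D' → D .] }  — accept
  I5: { [B → ) .] }  — reduce
  I6: { [B → - . + F] }  — shift
  I7: { [D → - B .] }  — reduce
  I8: { [B → c . ,] }  — shift
  I9: { [B → c , .] }  — reduce
  I10: { [B → - + . F], [F → .] }  — reduce
  I11: { [B → - + F .] }  — reduce
  I12: { [D → , F . F], [F → .] }  — reduce
  I13: { [D → , F F .] }  — reduce
  I14: { [D → ) , .] }  — reduce

No state contains both a complete item and a shift item.

Answer: No shift-reduce conflicts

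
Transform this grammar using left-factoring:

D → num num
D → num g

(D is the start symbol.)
Left-factoring transforms A → αβ₁ | αβ₂ into A → αA' and A' → β₁ | β₂
(α is the longest common prefix among the alternatives). Repeat until
no nonterminal has two alternatives with a common prefix.

Round 1: D has alternatives sharing prefix 'num'. Introduce D': D → num D'
  Add: D' → num
  Add: D' → g

No remaining common prefixes — done.

Resulting grammar:
D → num D'
D' → num
D' → g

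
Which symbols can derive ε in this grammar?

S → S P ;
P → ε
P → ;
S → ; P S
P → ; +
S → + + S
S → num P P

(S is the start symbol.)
{ 'P' }

A non-terminal is nullable if it can derive ε (the empty string): either it has an ε-production, or it has a production whose right-hand side consists entirely of nullable non-terminals.

ε-productions: P → ε
So P is immediately nullable.
No further non-terminal can be added: every production for the remaining non-terminals contains a terminal or a non-nullable non-terminal.
Nullable = { 'P' }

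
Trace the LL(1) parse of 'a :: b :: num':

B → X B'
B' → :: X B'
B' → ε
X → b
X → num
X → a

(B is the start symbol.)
LL(1) parsing maintains a stack (initially the start symbol over $) and the input. At each step: if the stack top is a terminal, match it against the current input token; if it is a non-terminal N, replace it with the RHS of M[N, lookahead] (the unique production whose predict set contains the lookahead).

Stack is shown with the top on the left.

Stack      Input            Action
----------------------------------
B $        a :: b :: num $  output B → X B'
X B' $     a :: b :: num $  output X → a
a B' $     a :: b :: num $  match 'a'
B' $       :: b :: num $    output B' → :: X B'
:: X B' $  :: b :: num $    match '::'
X B' $     b :: num $       output X → b
b B' $     b :: num $       match 'b'
B' $       :: num $         output B' → :: X B'
:: X B' $  :: num $         match '::'
X B' $     num $            output X → num
num B' $   num $            match 'num'
B' $       $                output B' → ε
$          $                accept

The string is accepted.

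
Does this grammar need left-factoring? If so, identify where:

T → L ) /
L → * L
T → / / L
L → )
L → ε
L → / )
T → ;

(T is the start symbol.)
No, left-factoring is not needed

Left-factoring is needed when two productions for the same non-terminal
share a common prefix on the right-hand side.

Productions for T:
  T → L ) /
  T → / / L
  T → ;
Productions for L:
  L → * L
  L → )
  L → ε
  L → / )

No common prefixes found.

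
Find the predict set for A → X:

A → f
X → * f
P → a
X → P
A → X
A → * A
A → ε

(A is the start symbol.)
{ '*', 'a' }

PREDICT(A → X) = (FIRST(RHS) \ {ε}) ∪ (FOLLOW(A) if ε ∈ FIRST(RHS), i.e. RHS ⇒* ε)
FIRST(X) = { '*', 'a' }
FIRST(X) = { '*', 'a' }
ε ∉ FIRST(X), so FOLLOW(A) is not added.
PREDICT(A → X) = { '*', 'a' }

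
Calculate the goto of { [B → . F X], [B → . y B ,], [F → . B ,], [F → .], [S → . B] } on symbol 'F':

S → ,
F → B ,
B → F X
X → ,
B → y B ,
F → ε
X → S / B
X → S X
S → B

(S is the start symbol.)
{ [B → . F X], [B → . y B ,], [B → F . X], [F → . B ,], [F → .], [S → . ,], [S → . B], [X → . ,], [X → . S / B], [X → . S X] }

GOTO(I, 'F') = CLOSURE({ [A → αX.β] : [A → α.Xβ] ∈ I, X = 'F' })

Items with dot before 'F', with the dot advanced:
  [B → . F X] → [B → F . X]
Closure of the advanced items:
  [B → F . X] has the dot before X: add [X → . ,], [X → . S / B], [X → . S X]
  [X → . S / B] has the dot before S: add [S → . ,], [S → . B]
  [S → . B] has the dot before B: add [B → . F X], [B → . y B ,]
  [B → . F X] has the dot before F: add [F → . B ,], [F → .]

GOTO = { [B → . F X], [B → . y B ,], [B → F . X], [F → . B ,], [F → .], [S → . ,], [S → . B], [X → . ,], [X → . S / B], [X → . S X] }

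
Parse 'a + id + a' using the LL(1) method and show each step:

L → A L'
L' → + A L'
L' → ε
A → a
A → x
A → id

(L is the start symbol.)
LL(1) parsing maintains a stack (initially the start symbol over $) and the input. At each step: if the stack top is a terminal, match it against the current input token; if it is a non-terminal N, replace it with the RHS of M[N, lookahead] (the unique production whose predict set contains the lookahead).

Stack is shown with the top on the left.

Stack     Input         Action
------------------------------
L $       a + id + a $  output L → A L'
A L' $    a + id + a $  output A → a
a L' $    a + id + a $  match 'a'
L' $      + id + a $    output L' → + A L'
+ A L' $  + id + a $    match '+'
A L' $    id + a $      output A → id
id L' $   id + a $      match 'id'
L' $      + a $         output L' → + A L'
+ A L' $  + a $         match '+'
A L' $    a $           output A → a
a L' $    a $           match 'a'
L' $      $             output L' → ε
$         $             accept

The string is accepted.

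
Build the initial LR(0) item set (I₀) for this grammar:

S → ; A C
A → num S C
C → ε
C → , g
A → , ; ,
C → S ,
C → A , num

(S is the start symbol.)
First, augment the grammar with S' → S
I₀ = CLOSURE({ [S' → . S] }):
  [S' → . S] has the dot before S: add [S → . ; A C]
No further items can be added.

I₀ = { [S → . ; A C], [S' → . S] }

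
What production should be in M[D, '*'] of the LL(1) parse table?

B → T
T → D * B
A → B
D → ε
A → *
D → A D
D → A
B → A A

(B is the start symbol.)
To find M[D, '*'], we find productions for D where '*' is in the predict set (PREDICT(N → α) = (FIRST(α) \ {ε}) ∪ (FOLLOW(N) if α ⇒* ε)).

Relevant sets:
  FIRST(A) = { '*' }
  FOLLOW(D) = { '*' }

D → ε: PREDICT = { '*' }
  '*' is in predict set, so this production goes in M[D, '*']
D → A D: PREDICT = { '*' }
  '*' is in predict set, so this production goes in M[D, '*']
D → A: PREDICT = { '*' }
  '*' is in predict set, so this production goes in M[D, '*']

M[D, '*'] = D → ε, D → A D, D → A  (a multiply-defined cell — the grammar is not LL(1))

Answer: D → ε, D → A D, D → A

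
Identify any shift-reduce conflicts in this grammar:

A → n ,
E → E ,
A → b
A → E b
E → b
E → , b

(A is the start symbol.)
A shift-reduce conflict occurs when an LR(0) state has both:
  - a complete (reduce) item [A → α .] (dot at the end), and
  - a shift item [B → β . c γ] (dot before a terminal).

Augment with A' → A and build the canonical LR(0) collection (I0 = CLOSURE({[A' → . A]}), then GOTO on every symbol after a dot until no new states appear). It has 10 states:
  I0: { [A → . E b], [A → . b], [A → . n ,], [A' → . A], [E → . , b], [E → . E ,], [E → . b] }  — shift
  I1: { [E → , . b] }  — shift
  I2: { [A' → A .] }  — accept
  I3: { [A → E . b], [E → E . ,] }  — shift
  I4: { [A → b .], [E → b .] }  — 2 reduces
  I5: { [A → n . ,] }  — shift
  I6: { [A → n , .] }  — reduce
  I7: { [E → E , .] }  — reduce
  I8: { [A → E b .] }  — reduce
  I9: { [E → , b .] }  — reduce

No state contains both a complete item and a shift item.

Answer: No shift-reduce conflicts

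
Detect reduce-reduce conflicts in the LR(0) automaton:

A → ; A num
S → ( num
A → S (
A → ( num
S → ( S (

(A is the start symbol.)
Augment with A' → A and build the canonical LR(0) collection (I0 = CLOSURE({[A' → . A]}), then GOTO on every symbol after a dot until no new states appear). It has 13 states:
  I0: { [A → . ( num], [A → . ; A num], [A → . S (], [A' → . A], [S → . ( S (], [S → . ( num] }  — shift
  I1: { [A → ( . num], [S → ( . S (], [S → ( . num], [S → . ( S (], [S → . ( num] }  — shift
  I2: { [A → . ( num], [A → . ; A num], [A → . S (], [A → ; . A num], [S → . ( S (], [S → . ( num] }  — shift
  I3: { [A' → A .] }  — accept
  I4: { [A → S . (] }  — shift
  I5: { [A → S ( .] }  — reduce
  I6: { [A → ; A . num] }  — shift
  I7: { [A → ; A num .] }  — reduce
  I8: { [S → ( . S (], [S → ( . num], [S → . ( S (], [S → . ( num] }  — shift
  I9: { [S → ( S . (] }  — shift
  I10: { [A → ( num .], [S → ( num .] }  — 2 reduces
  I11: { [S → ( S ( .] }  — reduce
  I12: { [S → ( num .] }  — reduce

I10 contains complete items [A → ( num .], [S → ( num .] — reduce-reduce conflict.

Answer: Yes — I10: [A → ( num .] vs [S → ( num .]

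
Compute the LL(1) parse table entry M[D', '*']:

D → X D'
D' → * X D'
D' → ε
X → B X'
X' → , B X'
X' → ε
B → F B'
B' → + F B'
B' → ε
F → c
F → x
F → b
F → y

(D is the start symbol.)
D' → * X D'

To find M[D', '*'], we find productions for D' where '*' is in the predict set (PREDICT(N → α) = (FIRST(α) \ {ε}) ∪ (FOLLOW(N) if α ⇒* ε)).

Relevant sets:
  FOLLOW(D') = { $ }

D' → * X D': PREDICT = { '*' }
  '*' is in predict set, so this production goes in M[D', '*']
D' → ε: PREDICT = { $ }

M[D', '*'] = D' → * X D'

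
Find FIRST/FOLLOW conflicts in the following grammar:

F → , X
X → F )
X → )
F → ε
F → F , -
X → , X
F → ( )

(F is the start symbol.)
Yes. F → ',' X with FOLLOW(F) on { ',' }; F → F ',' '-' with FOLLOW(F) on { ',' }

Nullable non-terminals: F.
FIRST sets used below: FIRST(F) = { '(', ',', ε }

F: nullable alternative(s) F → ε; FOLLOW(F) = { $, ')', ',' }
  F → , X: FIRST \ {ε} = { ',' } — overlaps FOLLOW(F) on { ',' }: CONFLICT
  F → ε: FIRST \ {ε} = { } — this is the only nullable alternative, skip
  F → F , -: FIRST \ {ε} = { '(', ',' } — overlaps FOLLOW(F) on { ',' }: CONFLICT
  F → ( ): FIRST \ {ε} = { '(' } — disjoint from FOLLOW(F)

X has no nullable alternative, so no FIRST/FOLLOW check is needed there.

So the grammar has 2 FIRST/FOLLOW conflicts (marked CONFLICT above).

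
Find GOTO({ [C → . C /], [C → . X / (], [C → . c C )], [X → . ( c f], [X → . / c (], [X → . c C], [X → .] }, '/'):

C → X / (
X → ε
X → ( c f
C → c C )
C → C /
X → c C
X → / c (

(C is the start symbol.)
{ [X → / . c (] }

GOTO(I, '/') = CLOSURE({ [A → αX.β] : [A → α.Xβ] ∈ I, X = '/' })

Items with dot before '/', with the dot advanced:
  [X → . / c (] → [X → / . c (]
Closure adds nothing (no advanced item has the dot before a non-terminal).

GOTO = { [X → / . c (] }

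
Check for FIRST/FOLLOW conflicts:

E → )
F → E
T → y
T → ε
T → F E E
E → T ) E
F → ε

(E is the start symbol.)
Nullable non-terminals: F, T.
FIRST sets used below: FIRST(E) = { ')', 'y' }, FIRST(F) = { ')', 'y', ε }

F: nullable alternative(s) F → ε; FOLLOW(F) = { ')', 'y' }
  F → E: FIRST \ {ε} = { ')', 'y' } — overlaps FOLLOW(F) on { ')', 'y' }: CONFLICT
  F → ε: FIRST \ {ε} = { } — this is the only nullable alternative, skip

T: nullable alternative(s) T → ε; FOLLOW(T) = { ')' }
  T → y: FIRST \ {ε} = { 'y' } — disjoint from FOLLOW(T)
  T → ε: FIRST \ {ε} = { } — this is the only nullable alternative, skip
  T → F E E: FIRST \ {ε} = { ')', 'y' } — overlaps FOLLOW(T) on { ')' }: CONFLICT

E has no nullable alternative, so no FIRST/FOLLOW check is needed there.

So the grammar has 2 FIRST/FOLLOW conflicts (marked CONFLICT above).

Answer: Yes. F → E with FOLLOW(F) on { ')', 'y' }; T → F E E with FOLLOW(T) on { ')' }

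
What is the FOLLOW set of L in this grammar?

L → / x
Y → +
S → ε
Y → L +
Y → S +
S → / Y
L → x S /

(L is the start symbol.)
L is the start symbol, so $ ∈ FOLLOW(L).
In Y → L +: L is followed by '+', add FIRST('+') \ {ε} = { '+' }

Taking the union: FOLLOW(L) = { $, '+' }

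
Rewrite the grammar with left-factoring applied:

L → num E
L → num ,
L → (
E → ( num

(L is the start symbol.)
L → num L'
L' → E
L' → ,
L → (
E → ( num

Left-factoring transforms A → αβ₁ | αβ₂ into A → αA' and A' → β₁ | β₂
(α is the longest common prefix among the alternatives). Repeat until
no nonterminal has two alternatives with a common prefix.

Round 1: L has alternatives sharing prefix 'num'. Introduce L': L → num L'
  Add: L' → E
  Add: L' → ,

No remaining common prefixes — done.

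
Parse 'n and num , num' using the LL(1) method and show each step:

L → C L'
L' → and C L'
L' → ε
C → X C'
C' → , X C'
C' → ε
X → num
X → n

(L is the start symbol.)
LL(1) parsing maintains a stack (initially the start symbol over $) and the input. At each step: if the stack top is a terminal, match it against the current input token; if it is a non-terminal N, replace it with the RHS of M[N, lookahead] (the unique production whose predict set contains the lookahead).

Stack is shown with the top on the left.

Stack        Input              Action
--------------------------------------
L $          n and num , num $  output L → C L'
C L' $       n and num , num $  output C → X C'
X C' L' $    n and num , num $  output X → n
n C' L' $    n and num , num $  match 'n'
C' L' $      and num , num $    output C' → ε
L' $         and num , num $    output L' → and C L'
and C L' $   and num , num $    match 'and'
C L' $       num , num $        output C → X C'
X C' L' $    num , num $        output X → num
num C' L' $  num , num $        match 'num'
C' L' $      , num $            output C' → , X C'
, X C' L' $  , num $            match ','
X C' L' $    num $              output X → num
num C' L' $  num $              match 'num'
C' L' $      $                  output C' → ε
L' $         $                  output L' → ε
$            $                  accept

The string is accepted.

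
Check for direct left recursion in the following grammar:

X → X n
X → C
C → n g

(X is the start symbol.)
Yes, X is left-recursive

Direct left recursion occurs when N → N α for some non-terminal N (the right-hand side begins with the left-hand side itself).

X → X n: LEFT RECURSIVE (starts with X)
X → C: starts with C
C → n g: starts with n

The grammar has direct left recursion on: X.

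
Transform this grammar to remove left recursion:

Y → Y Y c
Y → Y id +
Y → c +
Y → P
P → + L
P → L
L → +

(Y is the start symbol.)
Y is directly left-recursive. The standard transformation for
  A → A α₁ | ... | A α_m | β₁ | ... | β_n
is
  A  → β₁ A' | ... | β_n A'
  A' → α₁ A' | ... | α_m A' | ε

Y → c + becomes Y → c + Y'
Y → P becomes Y → P Y'
Y → Y Y c becomes Y' → Y c Y'
Y → Y id + becomes Y' → id + Y'
Add Y' → ε

Productions for other non-terminals are unchanged:
  P → + L
  P → L
  L → +

Resulting grammar:
Y → c + Y'
Y → P Y'
Y' → Y c Y'
Y' → id + Y'
Y' → ε
P → + L
P → L
L → +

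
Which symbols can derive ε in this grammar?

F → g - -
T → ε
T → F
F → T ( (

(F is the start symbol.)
ε-productions: T → ε
So T is immediately nullable.
No further non-terminal can be added: every production for the remaining non-terminals contains a terminal or a non-nullable non-terminal.
Nullable = { 'T' }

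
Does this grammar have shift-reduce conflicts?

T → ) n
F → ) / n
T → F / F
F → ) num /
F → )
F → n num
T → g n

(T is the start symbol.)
A shift-reduce conflict occurs when an LR(0) state has both:
  - a complete (reduce) item [A → α .] (dot at the end), and
  - a shift item [B → β . c γ] (dot before a terminal).

Augment with T' → T and build the canonical LR(0) collection (I0 = CLOSURE({[T' → . T]}), then GOTO on every symbol after a dot until no new states appear). It has 16 states:
  I0: { [F → . ) / n], [F → . ) num /], [F → . )], [F → . n num], [T → . ) n], [T → . F / F], [T → . g n], [T' → . T] }  — shift
  I1: { [F → ) . / n], [F → ) . num /], [F → ) .], [T → ) . n] }  — shift, reduce
  I2: { [T → F . / F] }  — shift
  I3: { [T' → T .] }  — accept
  I4: { [T → g . n] }  — shift
  I5: { [F → n . num] }  — shift
  I6: { [F → n num .] }  — reduce
  I7: { [T → g n .] }  — reduce
  I8: { [F → . ) / n], [F → . ) num /], [F → . )], [F → . n num], [T → F / . F] }  — shift
  I9: { [F → ) . / n], [F → ) . num /], [F → ) .] }  — shift, reduce
  I10: { [T → F / F .] }  — reduce
  I11: { [F → ) / . n] }  — shift
  I12: { [F → ) num . /] }  — shift
  I13: { [F → ) num / .] }  — reduce
  I14: { [F → ) / n .] }  — reduce
  I15: { [T → ) n .] }  — reduce

I1 contains reduce item [F → ) .] and shift items [F → ) . / n], [F → ) . num /], [T → ) . n] — shift-reduce conflict.
I9 contains reduce item [F → ) .] and shift items [F → ) . / n], [F → ) . num /] — shift-reduce conflict.

Answer: Yes — I1: [F → ) .] vs [F → ) . / n]; I9: [F → ) .] vs [F → ) . / n]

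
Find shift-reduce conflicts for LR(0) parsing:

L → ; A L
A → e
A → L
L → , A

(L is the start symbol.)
Augment with L' → L and build the canonical LR(0) collection (I0 = CLOSURE({[L' → . L]}), then GOTO on every symbol after a dot until no new states appear). It has 9 states:
  I0: { [L → . , A], [L → . ; A L], [L' → . L] }  — shift
  I1: { [A → . L], [A → . e], [L → , . A], [L → . , A], [L → . ; A L] }  — shift
  I2: { [A → . L], [A → . e], [L → . , A], [L → . ; A L], [L → ; . A L] }  — shift
  I3: { [L' → L .] }  — accept
  I4: { [L → . , A], [L → . ; A L], [L → ; A . L] }  — shift
  I5: { [A → L .] }  — reduce
  I6: { [A → e .] }  — reduce
  I7: { [L → ; A L .] }  — reduce
  I8: { [L → , A .] }  — reduce

No state contains both a complete item and a shift item.

Answer: No shift-reduce conflicts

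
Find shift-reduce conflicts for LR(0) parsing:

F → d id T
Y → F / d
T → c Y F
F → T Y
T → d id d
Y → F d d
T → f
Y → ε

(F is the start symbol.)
A shift-reduce conflict occurs when an LR(0) state has both:
  - a complete (reduce) item [A → α .] (dot at the end), and
  - a shift item [B → β . c γ] (dot before a terminal).

Augment with F' → F and build the canonical LR(0) collection (I0 = CLOSURE({[F' → . F]}), then GOTO on every symbol after a dot until no new states appear). It has 19 states:
  I0: { [F → . T Y], [F → . d id T], [F' → . F], [T → . c Y F], [T → . d id d], [T → . f] }  — shift
  I1: { [F' → F .] }  — accept
  I2: { [F → . T Y], [F → . d id T], [F → T . Y], [T → . c Y F], [T → . d id d], [T → . f], [Y → . F / d], [Y → . F d d], [Y → .] }  — shift, reduce
  I3: { [F → . T Y], [F → . d id T], [T → . c Y F], [T → . d id d], [T → . f], [T → c . Y F], [Y → . F / d], [Y → . F d d], [Y → .] }  — shift, reduce
  I4: { [F → d . id T], [T → d . id d] }  — shift
  I5: { [T → f .] }  — reduce
  I6: { [F → d id . T], [T → . c Y F], [T → . d id d], [T → . f], [T → d id . d] }  — shift
  I7: { [F → d id T .] }  — reduce
  I8: { [T → d . id d], [T → d id d .] }  — shift, reduce
  I9: { [T → d id . d] }  — shift
  I10: { [T → d id d .] }  — reduce
  I11: { [Y → F . / d], [Y → F . d d] }  — shift
  I12: { [F → . T Y], [F → . d id T], [T → . c Y F], [T → . d id d], [T → . f], [T → c Y . F] }  — shift
  I13: { [T → c Y F .] }  — reduce
  I14: { [Y → F / . d] }  — shift
  I15: { [Y → F d . d] }  — shift
  I16: { [Y → F d d .] }  — reduce
  I17: { [Y → F / d .] }  — reduce
  I18: { [F → T Y .] }  — reduce

I2 contains reduce item [Y → .] and shift items [F → . d id T], [T → . c Y F], [T → . d id d], [T → . f] — shift-reduce conflict.
I3 contains reduce item [Y → .] and shift items [F → . d id T], [T → . c Y F], [T → . d id d], [T → . f] — shift-reduce conflict.
I8 contains reduce item [T → d id d .] and shift item [T → d . id d] — shift-reduce conflict.

Answer: Yes — I2: [Y → .] vs [F → . d id T]; I3: [Y → .] vs [F → . d id T]; I8: [T → d id d .] vs [T → d . id d]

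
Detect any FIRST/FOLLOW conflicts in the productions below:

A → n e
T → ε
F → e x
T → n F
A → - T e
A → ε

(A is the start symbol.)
A FIRST/FOLLOW conflict occurs when a non-terminal N has a nullable alternative N → β (β ⇒* ε) and another alternative N → α with FIRST(α) ∩ FOLLOW(N) ≠ ∅: on such a lookahead the parser cannot decide between expanding α and letting N vanish via β.

Nullable non-terminals: A, T.

A: nullable alternative(s) A → ε; FOLLOW(A) = { $ }
  A → n e: FIRST \ {ε} = { 'n' } — disjoint from FOLLOW(A)
  A → - T e: FIRST \ {ε} = { '-' } — disjoint from FOLLOW(A)
  A → ε: FIRST \ {ε} = { } — this is the only nullable alternative, skip

T: nullable alternative(s) T → ε; FOLLOW(T) = { 'e' }
  T → ε: FIRST \ {ε} = { } — this is the only nullable alternative, skip
  T → n F: FIRST \ {ε} = { 'n' } — disjoint from FOLLOW(T)

F has no nullable alternative, so no FIRST/FOLLOW check is needed there.

No FIRST/FOLLOW conflicts found.

Answer: No FIRST/FOLLOW conflicts.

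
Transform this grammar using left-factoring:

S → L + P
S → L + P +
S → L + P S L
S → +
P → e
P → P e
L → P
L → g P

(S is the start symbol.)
S → L + P S'
S' → ε
S' → +
S' → S L
S → +
P → e
P → P e
L → P
L → g P

Left-factoring transforms A → αβ₁ | αβ₂ into A → αA' and A' → β₁ | β₂
(α is the longest common prefix among the alternatives). Repeat until
no nonterminal has two alternatives with a common prefix.

Round 1: S has alternatives sharing prefix 'L + P'. Introduce S': S → L + P S'
  Add: S' → ε
  Add: S' → +
  Add: S' → S L

No remaining common prefixes — done.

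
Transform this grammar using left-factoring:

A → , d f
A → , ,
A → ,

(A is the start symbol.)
Left-factoring transforms A → αβ₁ | αβ₂ into A → αA' and A' → β₁ | β₂
(α is the longest common prefix among the alternatives). Repeat until
no nonterminal has two alternatives with a common prefix.

Round 1: A has alternatives sharing prefix ','. Introduce A': A → , A'
  Add: A' → d f
  Add: A' → ,
  Add: A' → ε

No remaining common prefixes — done.

Resulting grammar:
A → , A'
A' → d f
A' → ,
A' → ε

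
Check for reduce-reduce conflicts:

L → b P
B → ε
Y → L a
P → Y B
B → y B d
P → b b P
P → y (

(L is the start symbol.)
Yes — I10: [L → b P .] vs [P → b b P .]

Augment with L' → L and build the canonical LR(0) collection (I0 = CLOSURE({[L' → . L]}), then GOTO on every symbol after a dot until no new states appear). It has 16 states:
  I0: { [L → . b P], [L' → . L] }  — shift
  I1: { [L' → L .] }  — accept
  I2: { [L → . b P], [L → b . P], [P → . Y B], [P → . b b P], [P → . y (], [Y → . L a] }  — shift
  I3: { [Y → L . a] }  — shift
  I4: { [L → b P .] }  — reduce
  I5: { [B → . y B d], [B → .], [P → Y . B] }  — shift, reduce
  I6: { [L → . b P], [L → b . P], [P → . Y B], [P → . b b P], [P → . y (], [P → b . b P], [Y → . L a] }  — shift
  I7: { [P → y . (] }  — shift
  I8: { [P → y ( .] }  — reduce
  I9: { [L → . b P], [L → b . P], [P → . Y B], [P → . b b P], [P → . y (], [P → b . b P], [P → b b . P], [Y → . L a] }  — shift
  I10: { [L → b P .], [P → b b P .] }  — 2 reduces
  I11: { [P → Y B .] }  — reduce
  I12: { [B → . y B d], [B → .], [B → y . B d] }  — shift, reduce
  I13: { [B → y B . d] }  — shift
  I14: { [B → y B d .] }  — reduce
  I15: { [Y → L a .] }  — reduce

I10 contains complete items [L → b P .], [P → b b P .] — reduce-reduce conflict.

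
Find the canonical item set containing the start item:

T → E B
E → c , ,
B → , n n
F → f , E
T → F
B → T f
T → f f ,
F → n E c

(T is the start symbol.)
First, augment the grammar with T' → T
I₀ = CLOSURE({ [T' → . T] }):
  [T' → . T] has the dot before T: add [T → . E B], [T → . F], [T → . f f ,]
  [T → . E B] has the dot before E: add [E → . c , ,]
  [T → . F] has the dot before F: add [F → . f , E], [F → . n E c]
No further items can be added.

I₀ = { [E → . c , ,], [F → . f , E], [F → . n E c], [T → . E B], [T → . F], [T → . f f ,], [T' → . T] }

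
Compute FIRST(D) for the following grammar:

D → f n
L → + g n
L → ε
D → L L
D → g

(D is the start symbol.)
To compute FIRST(D), examine every production with D on the left-hand side, reading each right-hand side left to right until a non-nullable symbol is reached.

FIRST sets of the other non-terminals involved (by the same procedure, iterated to a fixed point):
  FIRST(L) = { '+', ε }

From D → f n:
  - f is a terminal: add 'f' and stop
From D → L L:
  - L is a non-terminal: add FIRST(L) \ {ε} = { '+' }
    L is nullable, so continue to the next symbol
  - L is a non-terminal: add FIRST(L) \ {ε} = { '+' }
    L is nullable and nothing follows, so the whole right-hand side can vanish: ε ∈ FIRST(D)
From D → g:
  - g is a terminal: add 'g' and stop

Collecting: FIRST(D) = { '+', 'f', 'g', ε }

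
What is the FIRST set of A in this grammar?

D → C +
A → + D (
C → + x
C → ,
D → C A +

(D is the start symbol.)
{ '+' }

To compute FIRST(A), examine every production with A on the left-hand side, reading each right-hand side left to right until a non-nullable symbol is reached.

From A → + D (:
  - '+' is a terminal: add '+' and stop

Collecting: FIRST(A) = { '+' }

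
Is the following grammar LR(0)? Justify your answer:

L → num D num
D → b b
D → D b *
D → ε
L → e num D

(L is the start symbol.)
Augment with L' → L and build the canonical LR(0) collection (I0 = CLOSURE({[L' → . L]}), then GOTO on every symbol after a dot until no new states appear). It has 12 states:
  I0: { [L → . e num D], [L → . num D num], [L' → . L] }  — shift
  I1: { [L' → L .] }  — accept
  I2: { [L → e . num D] }  — shift
  I3: { [D → . D b *], [D → . b b], [D → .], [L → num . D num] }  — shift, reduce
  I4: { [D → D . b *], [L → num D . num] }  — shift
  I5: { [D → b . b] }  — shift
  I6: { [D → b b .] }  — reduce
  I7: { [D → D b . *] }  — shift
  I8: { [L → num D num .] }  — reduce
  I9: { [D → D b * .] }  — reduce
  I10: { [D → . D b *], [D → . b b], [D → .], [L → e num . D] }  — shift, reduce
  I11: { [D → D . b *], [L → e num D .] }  — shift, reduce

Conflict in state I3:
  Shift-reduce conflict between [D → .] and [D → . b b]
So the grammar is NOT LR(0).

Answer: No. Shift-reduce conflict between [D → .] and [D → . b b]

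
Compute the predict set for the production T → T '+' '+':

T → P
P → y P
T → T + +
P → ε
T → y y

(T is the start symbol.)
PREDICT(T → T '+' '+') = (FIRST(RHS) \ {ε}) ∪ (FOLLOW(T) if ε ∈ FIRST(RHS), i.e. RHS ⇒* ε)
FIRST(T) = { '+', 'y', ε }
FIRST(T '+' '+') = { '+', 'y' }
ε ∉ FIRST(T '+' '+'), so FOLLOW(T) is not added.
PREDICT(T → T '+' '+') = { '+', 'y' }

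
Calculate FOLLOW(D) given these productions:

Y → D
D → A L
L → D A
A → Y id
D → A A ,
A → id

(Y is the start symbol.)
{ $, 'id' }

In Y → D: D is at the end, add FOLLOW(Y)
In L → D A: D is followed by A, add FIRST(A) \ {ε} = { 'id' }

The FOLLOW sets referred to above (computed the same way, to a fixed point):
  FOLLOW(Y) = { $, 'id' }

Taking the union: FOLLOW(D) = { $, 'id' }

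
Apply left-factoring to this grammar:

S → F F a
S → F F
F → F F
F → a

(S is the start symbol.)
Left-factoring transforms A → αβ₁ | αβ₂ into A → αA' and A' → β₁ | β₂
(α is the longest common prefix among the alternatives). Repeat until
no nonterminal has two alternatives with a common prefix.

Round 1: S has alternatives sharing prefix 'F F'. Introduce S': S → F F S'
  Add: S' → a
  Add: S' → ε

No remaining common prefixes — done.

Resulting grammar:
S → F F S'
S' → a
S' → ε
F → F F
F → a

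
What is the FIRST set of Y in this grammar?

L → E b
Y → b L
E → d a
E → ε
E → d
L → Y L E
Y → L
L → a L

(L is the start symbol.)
{ 'a', 'b', 'd' }

To compute FIRST(Y), examine every production with Y on the left-hand side, reading each right-hand side left to right until a non-nullable symbol is reached.

FIRST sets of the other non-terminals involved (by the same procedure, iterated to a fixed point):
  FIRST(L) = { 'a', 'b', 'd' }

From Y → b L:
  - b is a terminal: add 'b' and stop
From Y → L:
  - L is a non-terminal: add FIRST(L) \ {ε} = { 'a', 'b', 'd' }
    L is not nullable, so stop

Collecting: FIRST(Y) = { 'a', 'b', 'd' }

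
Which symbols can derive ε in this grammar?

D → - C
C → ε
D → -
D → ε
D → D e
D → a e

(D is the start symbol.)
A non-terminal is nullable if it can derive ε (the empty string): either it has an ε-production, or it has a production whose right-hand side consists entirely of nullable non-terminals.

ε-productions: C → ε, D → ε
So C, D are immediately nullable.
Every non-terminal is now nullable.
Nullable = { 'C', 'D' }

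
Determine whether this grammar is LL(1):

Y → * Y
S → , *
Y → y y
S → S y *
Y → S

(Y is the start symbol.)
No. Predict set conflict for S: { ',' }

Relevant sets:
  FIRST(S) = { ',' }

For Y:
  PREDICT(Y → '*' Y) = { '*' }
  PREDICT(Y → y y) = { 'y' }
  PREDICT(Y → S) = { ',' }
For S:
  PREDICT(S → ',' '*') = { ',' }
  PREDICT(S → S y '*') = { ',' }

Conflict found: Predict set conflict for S: { ',' }
The grammar is NOT LL(1).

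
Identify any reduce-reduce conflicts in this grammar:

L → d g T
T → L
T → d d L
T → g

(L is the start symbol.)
No reduce-reduce conflicts

A reduce-reduce conflict occurs when an LR(0) state has two complete items [A → α .] and [B → β .] — both call for a reduction, and with no lookahead the parser cannot choose between them.

Augment with L' → L and build the canonical LR(0) collection (I0 = CLOSURE({[L' → . L]}), then GOTO on every symbol after a dot until no new states appear). It has 10 states:
  I0: { [L → . d g T], [L' → . L] }  — shift
  I1: { [L' → L .] }  — accept
  I2: { [L → d . g T] }  — shift
  I3: { [L → . d g T], [L → d g . T], [T → . L], [T → . d d L], [T → . g] }  — shift
  I4: { [T → L .] }  — reduce
  I5: { [L → d g T .] }  — reduce
  I6: { [L → d . g T], [T → d . d L] }  — shift
  I7: { [T → g .] }  — reduce
  I8: { [L → . d g T], [T → d d . L] }  — shift
  I9: { [T → d d L .] }  — reduce

No state contains more than one complete item.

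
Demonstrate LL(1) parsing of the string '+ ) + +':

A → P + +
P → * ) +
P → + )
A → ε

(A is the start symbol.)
Stack is shown with the top on the left.

Stack      Input      Action
----------------------------
A $        + ) + + $  output A → P + +
P + + $    + ) + + $  output P → + )
+ ) + + $  + ) + + $  match '+'
) + + $    ) + + $    match ')'
+ + $      + + $      match '+'
+ $        + $        match '+'
$          $          accept

The string is accepted.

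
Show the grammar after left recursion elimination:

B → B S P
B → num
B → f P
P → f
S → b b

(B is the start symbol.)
B is directly left-recursive. The standard transformation for
  A → A α₁ | ... | A α_m | β₁ | ... | β_n
is
  A  → β₁ A' | ... | β_n A'
  A' → α₁ A' | ... | α_m A' | ε

B → num becomes B → num B'
B → f P becomes B → f P B'
B → B S P becomes B' → S P B'
Add B' → ε

Productions for other non-terminals are unchanged:
  P → f
  S → b b

Resulting grammar:
B → num B'
B → f P B'
B' → S P B'
B' → ε
P → f
S → b b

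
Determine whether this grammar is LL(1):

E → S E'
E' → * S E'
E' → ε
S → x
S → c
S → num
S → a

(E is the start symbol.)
Yes, the grammar is LL(1).

A grammar is LL(1) if for each non-terminal N with multiple productions, the predict sets of those productions are pairwise disjoint, where PREDICT(N → α) = (FIRST(α) \ {ε}) ∪ (FOLLOW(N) if α ⇒* ε).

Relevant sets:
  FOLLOW(E') = { $ }

For E':
  PREDICT(E' → '*' S E') = { '*' }
  PREDICT(E' → ε) = { $ }
For S:
  PREDICT(S → x) = { 'x' }
  PREDICT(S → c) = { 'c' }
  PREDICT(S → num) = { 'num' }
  PREDICT(S → a) = { 'a' }
E has a single production, so nothing to check there.

All predict sets are disjoint. The grammar IS LL(1).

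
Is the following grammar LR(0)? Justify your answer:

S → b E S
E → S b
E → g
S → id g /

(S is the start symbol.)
A grammar is LR(0) if no state in the canonical LR(0) collection has:
  - both a shift item (dot before a terminal) and a complete item (shift-reduce conflict), or
  - two or more complete items (reduce-reduce conflict; the accept item [S' → S .] counts as a complete item here).

Augment with S' → S and build the canonical LR(0) collection (I0 = CLOSURE({[S' → . S]}), then GOTO on every symbol after a dot until no new states appear). It has 11 states:
  I0: { [S → . b E S], [S → . id g /], [S' → . S] }  — shift
  I1: { [S' → S .] }  — accept
  I2: { [E → . S b], [E → . g], [S → . b E S], [S → . id g /], [S → b . E S] }  — shift
  I3: { [S → id . g /] }  — shift
  I4: { [S → id g . /] }  — shift
  I5: { [S → id g / .] }  — reduce
  I6: { [S → . b E S], [S → . id g /], [S → b E . S] }  — shift
  I7: { [E → S . b] }  — shift
  I8: { [E → g .] }  — reduce
  I9: { [E → S b .] }  — reduce
  I10: { [S → b E S .] }  — reduce

Every state is either a pure shift/goto state or contains exactly one complete item and nothing to shift — no conflicts. The grammar is LR(0).

Answer: Yes, the grammar is LR(0)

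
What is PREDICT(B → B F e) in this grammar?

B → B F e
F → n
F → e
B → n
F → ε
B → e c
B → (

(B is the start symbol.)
PREDICT(B → B F e) = (FIRST(RHS) \ {ε}) ∪ (FOLLOW(B) if ε ∈ FIRST(RHS), i.e. RHS ⇒* ε)
FIRST(B) = { '(', 'e', 'n' }
FIRST(B F e) = { '(', 'e', 'n' }
ε ∉ FIRST(B F e), so FOLLOW(B) is not added.
PREDICT(B → B F e) = { '(', 'e', 'n' }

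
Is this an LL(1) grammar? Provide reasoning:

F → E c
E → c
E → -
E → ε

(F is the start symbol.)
A grammar is LL(1) if for each non-terminal N with multiple productions, the predict sets of those productions are pairwise disjoint, where PREDICT(N → α) = (FIRST(α) \ {ε}) ∪ (FOLLOW(N) if α ⇒* ε).

Relevant sets:
  FOLLOW(E) = { 'c' }

For E:
  PREDICT(E → c) = { 'c' }
  PREDICT(E → '-') = { '-' }
  PREDICT(E → ε) = { 'c' }
F has a single production, so nothing to check there.

Conflict found: Predict set conflict for E: { 'c' }
The grammar is NOT LL(1).

Answer: No. Predict set conflict for E: { 'c' }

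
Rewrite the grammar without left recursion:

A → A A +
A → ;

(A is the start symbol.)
A is directly left-recursive. The standard transformation for
  A → A α₁ | ... | A α_m | β₁ | ... | β_n
is
  A  → β₁ A' | ... | β_n A'
  A' → α₁ A' | ... | α_m A' | ε

A → ; becomes A → ; A'
A → A A + becomes A' → A + A'
Add A' → ε

Resulting grammar:
A → ; A'
A' → A + A'
A' → ε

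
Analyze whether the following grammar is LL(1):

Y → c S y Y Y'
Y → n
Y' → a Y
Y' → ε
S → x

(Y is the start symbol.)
No. Predict set conflict for Y': { 'a' }

Relevant sets:
  FOLLOW(Y') = { $, 'a' }

For Y:
  PREDICT(Y → c S y Y Y') = { 'c' }
  PREDICT(Y → n) = { 'n' }
For Y':
  PREDICT(Y' → a Y) = { 'a' }
  PREDICT(Y' → ε) = { $, 'a' }
S has a single production, so nothing to check there.

Conflict found: Predict set conflict for Y': { 'a' }
The grammar is NOT LL(1).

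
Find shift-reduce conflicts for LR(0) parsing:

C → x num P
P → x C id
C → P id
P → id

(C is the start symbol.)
No shift-reduce conflicts

A shift-reduce conflict occurs when an LR(0) state has both:
  - a complete (reduce) item [A → α .] (dot at the end), and
  - a shift item [B → β . c γ] (dot before a terminal).

Augment with C' → C and build the canonical LR(0) collection (I0 = CLOSURE({[C' → . C]}), then GOTO on every symbol after a dot until no new states appear). It has 11 states:
  I0: { [C → . P id], [C → . x num P], [C' → . C], [P → . id], [P → . x C id] }  — shift
  I1: { [C' → C .] }  — accept
  I2: { [C → P . id] }  — shift
  I3: { [P → id .] }  — reduce
  I4: { [C → . P id], [C → . x num P], [C → x . num P], [P → . id], [P → . x C id], [P → x . C id] }  — shift
  I5: { [P → x C . id] }  — shift
  I6: { [C → x num . P], [P → . id], [P → . x C id] }  — shift
  I7: { [C → x num P .] }  — reduce
  I8: { [C → . P id], [C → . x num P], [P → . id], [P → . x C id], [P → x . C id] }  — shift
  I9: { [P → x C id .] }  — reduce
  I10: { [C → P id .] }  — reduce

No state contains both a complete item and a shift item.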